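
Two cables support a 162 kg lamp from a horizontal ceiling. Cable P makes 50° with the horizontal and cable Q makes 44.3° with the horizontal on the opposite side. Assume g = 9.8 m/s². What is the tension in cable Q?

Weight W = 162 × 9.8 = 1588 N acts straight down.
Horizontal: T_P cos 50° = T_Q cos 44.3°  →  T_P = 1.113 T_Q.
Vertical: T_P sin 50° + T_Q sin 44.3° = 1588.
Substituting the horizontal relation into the vertical equation gives 1.551 T_Q = 1588, so T_Q = 1023 N.

T_Q ≈ 1020 N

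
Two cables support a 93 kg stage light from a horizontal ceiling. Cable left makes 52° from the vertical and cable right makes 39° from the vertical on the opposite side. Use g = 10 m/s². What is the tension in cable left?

T_left ≈ 585 N

Angles from the horizontal: cable left is 90° − 52° = 38°, cable right is 90° − 39° = 51°.
Weight W = 93 × 10 = 930 N acts straight down.
Horizontal: T_left cos 38° = T_right cos 51°  →  T_right = 1.252 T_left.
Vertical: T_left sin 38° + T_right sin 51° = 930.
Substituting the horizontal relation into the vertical equation gives 1.589 T_left = 930, so T_left = 585.4 N.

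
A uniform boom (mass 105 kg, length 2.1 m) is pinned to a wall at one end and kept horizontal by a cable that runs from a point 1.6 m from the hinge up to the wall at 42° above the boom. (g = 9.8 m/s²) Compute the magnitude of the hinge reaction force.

Take torques about the hinge: T sin 42° · 1.6 = 105×9.8×1.05 = 1080.5 N·m.
So T = 1080.5 / (0.6691 × 1.6) = 1009.2 N.
ΣF_x = 0: H_x = T cos 42° = 749.98 N.
ΣF_y = 0: H_y = (105×9.8) − T sin 42° = 1029 − 675.28 = 353.72 N.
|H| = √(H_x² + H_y²) = √((749.98)² + (353.72)²) = 829.2 N.

|H| ≈ 829 N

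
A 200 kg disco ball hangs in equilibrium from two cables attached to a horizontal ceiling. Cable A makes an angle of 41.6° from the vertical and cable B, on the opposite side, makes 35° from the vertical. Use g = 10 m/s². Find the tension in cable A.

Angles from the horizontal: cable A is 90° − 41.6° = 48.4°, cable B is 90° − 35° = 55°.
Weight W = 200 × 10 = 2000 N acts straight down.
Horizontal: T_A cos 48.4° = T_B cos 55°  →  T_B = 1.158 T_A.
Vertical: T_A sin 48.4° + T_B sin 55° = 2000.
Substituting the horizontal relation into the vertical equation gives 1.696 T_A = 2000, so T_A = 1179 N.

T_A ≈ 1180 N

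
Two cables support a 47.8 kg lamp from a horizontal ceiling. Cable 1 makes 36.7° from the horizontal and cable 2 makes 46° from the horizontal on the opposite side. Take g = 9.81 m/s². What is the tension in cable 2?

T_2 ≈ 379 N

Weight W = 47.8 × 9.81 = 468.9 N acts straight down.
Horizontal: T_1 cos 36.7° = T_2 cos 46°  →  T_1 = 0.8664 T_2.
Vertical: T_1 sin 36.7° + T_2 sin 46° = 468.9.
Substituting the horizontal relation into the vertical equation gives 1.237 T_2 = 468.9, so T_2 = 379 N.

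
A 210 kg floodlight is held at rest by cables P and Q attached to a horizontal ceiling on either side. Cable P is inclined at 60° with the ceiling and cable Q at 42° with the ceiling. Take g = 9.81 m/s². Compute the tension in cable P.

T_P ≈ 1570 N

Weight W = 210 × 9.81 = 2060 N acts straight down.
Horizontal: T_P cos 60° = T_Q cos 42°  →  T_Q = 0.6728 T_P.
Vertical: T_P sin 60° + T_Q sin 42° = 2060.
Substituting the horizontal relation into the vertical equation gives 1.316 T_P = 2060, so T_P = 1565 N.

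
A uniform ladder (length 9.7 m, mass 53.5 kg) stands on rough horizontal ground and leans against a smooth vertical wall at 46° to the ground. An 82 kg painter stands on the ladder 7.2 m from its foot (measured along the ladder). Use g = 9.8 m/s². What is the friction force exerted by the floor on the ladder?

Torques about the foot: N_wall · 9.7 sin 46° = 53.5×9.8×4.85 cos 46° + 82×9.8×7.2 cos 46° → N_wall = 829.18 N.
ΣF_x = 0: f_floor = N_wall = 829.18 N.

f ≈ 829 N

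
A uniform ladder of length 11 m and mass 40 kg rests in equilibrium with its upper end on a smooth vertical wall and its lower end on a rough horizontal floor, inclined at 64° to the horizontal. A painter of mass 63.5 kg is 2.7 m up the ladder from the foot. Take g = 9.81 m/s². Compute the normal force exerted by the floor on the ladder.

N_floor ≈ 1020 N

ΣF_y = 0: N_floor = 40×9.81 + 63.5×9.81 = 1015.3 N.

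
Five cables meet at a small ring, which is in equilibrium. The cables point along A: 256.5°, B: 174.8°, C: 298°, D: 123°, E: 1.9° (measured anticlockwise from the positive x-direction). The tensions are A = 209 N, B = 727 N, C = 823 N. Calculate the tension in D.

Resolve: ΣF_x = 209 cos 256.5° + 727 cos 174.8° + 823 cos 298° + T_D cos 123° + T_E cos 1.9° = 0.
        ΣF_y = 209 sin 256.5° + 727 sin 174.8° + 823 sin 298° + T_D sin 123° + T_E sin 1.9° = 0.
The known terms sum to (-386.4, -864) N, so -0.5446 T_D + 0.9995 T_E = 386.4 and 0.8387 T_D + 0.0332 T_E = 864.
Solving simultaneously: T_D = 993.5 N, T_E = 928 N.

T_D ≈ 994 N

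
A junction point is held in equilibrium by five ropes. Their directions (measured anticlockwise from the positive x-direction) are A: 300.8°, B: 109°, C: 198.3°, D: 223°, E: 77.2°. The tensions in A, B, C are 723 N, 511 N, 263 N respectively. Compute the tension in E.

Resolve: ΣF_x = 723 cos 300.8° + 511 cos 109° + 263 cos 198.3° + T_D cos 223° + T_E cos 77.2° = 0.
        ΣF_y = 723 sin 300.8° + 511 sin 109° + 263 sin 198.3° + T_D sin 223° + T_E sin 77.2° = 0.
The known terms sum to (-45.86, -220.4) N, so -0.7314 T_D + 0.2215 T_E = 45.86 and -0.6820 T_D + 0.9751 T_E = 220.4.
Solving simultaneously: T_D = 7.334 N, T_E = 231.2 N.

T_E ≈ 231 N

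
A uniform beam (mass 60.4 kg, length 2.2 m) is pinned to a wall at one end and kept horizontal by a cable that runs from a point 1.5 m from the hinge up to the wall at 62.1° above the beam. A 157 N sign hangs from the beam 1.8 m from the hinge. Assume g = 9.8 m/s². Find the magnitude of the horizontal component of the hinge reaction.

H_x ≈ 330 N

Take torques about the hinge: T sin 62.1° · 1.5 = 60.4×9.8×1.1 + 157×1.8 = 933.71 N·m.
So T = 933.71 / (0.8838 × 1.5) = 704.34 N.
ΣF_x = 0: H_x = T cos 62.1° = 329.58 N.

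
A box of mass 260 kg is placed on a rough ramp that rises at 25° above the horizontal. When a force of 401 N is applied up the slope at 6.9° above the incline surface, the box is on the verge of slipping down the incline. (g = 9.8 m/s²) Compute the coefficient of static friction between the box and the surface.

On the verge of sliding down the incline, friction is at its maximum μN and acts up the slope.
Perpendicular to incline: N = W cos 25° − P sin 6.9° = 2309 − 48.17 = 2261 N.
Along incline: P cos 6.9° + μN = W sin 25° → μ = (W sin 25° − P cos 6.9°) / N = 0.3002.

μ ≈ 0.300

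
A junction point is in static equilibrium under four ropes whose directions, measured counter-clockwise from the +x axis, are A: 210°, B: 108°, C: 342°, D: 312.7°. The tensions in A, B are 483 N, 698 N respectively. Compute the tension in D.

Resolve: ΣF_x = 483 cos 210° + 698 cos 108° + T_C cos 342° + T_D cos 312.7° = 0.
        ΣF_y = 483 sin 210° + 698 sin 108° + T_C sin 342° + T_D sin 312.7° = 0.
The known terms sum to (-634, 422.3) N, so 0.9511 T_C + 0.6782 T_D = 634 and -0.3090 T_C − 0.7349 T_D = -422.3.
Solving simultaneously: T_C = 366.8 N, T_D = 420.4 N.

T_D ≈ 420 N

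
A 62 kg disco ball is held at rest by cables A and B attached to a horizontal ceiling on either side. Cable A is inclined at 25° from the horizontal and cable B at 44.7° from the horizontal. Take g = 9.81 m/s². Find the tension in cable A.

T_A ≈ 461 N

Weight W = 62 × 9.81 = 608.2 N acts straight down.
Horizontal: T_A cos 25° = T_B cos 44.7°  →  T_B = 1.275 T_A.
Vertical: T_A sin 25° + T_B sin 44.7° = 608.2.
Substituting the horizontal relation into the vertical equation gives 1.319 T_A = 608.2, so T_A = 461 N.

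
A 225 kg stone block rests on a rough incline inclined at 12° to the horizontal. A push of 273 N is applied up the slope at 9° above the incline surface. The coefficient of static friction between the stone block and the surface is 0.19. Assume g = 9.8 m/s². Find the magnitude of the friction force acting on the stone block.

Axes along / perpendicular to the incline. W sin 12° = 458.4 N down-slope; W cos 12° = 2157 N into the surface.
Perpendicular: N = W cos 12° − P sin 9° = 2157 − 42.71 = 2114 N.
Along incline: P cos 9° + f = W sin 12° (friction acts up-slope) → f = 458.4 − 269.6 = 188.8 N.
|f| = 188.8 N ≤ μN = 401.7 N, so the stone block is indeed static.

f ≈ 189 N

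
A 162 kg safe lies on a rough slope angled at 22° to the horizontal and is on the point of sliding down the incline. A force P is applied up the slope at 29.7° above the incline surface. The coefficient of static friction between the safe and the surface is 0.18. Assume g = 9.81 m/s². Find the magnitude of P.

On the verge of sliding down the incline, friction equals μN and acts up the slope.
Perpendicular: N + P sin 29.7° = W cos 22° = 1473 N.
Along incline: P cos 29.7° + μN = W sin 22° with W sin 22° = 595.3 N.
Solving the pair for P and N: P = 423.5 N, N = 1264 N (and f = μN = 227.5 N).

P ≈ 424 N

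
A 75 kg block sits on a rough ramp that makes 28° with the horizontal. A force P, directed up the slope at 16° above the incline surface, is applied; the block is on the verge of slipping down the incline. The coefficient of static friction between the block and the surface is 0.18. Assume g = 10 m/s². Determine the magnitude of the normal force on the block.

On the verge of sliding down the incline, friction equals μN and acts up the slope.
Perpendicular: N + P sin 16° = W cos 28° = 662.2 N.
Along incline: P cos 16° + μN = W sin 28° with W sin 28° = 352.1 N.
Solving the pair for P and N: P = 255.5 N, N = 591.8 N (and f = μN = 106.5 N).

N ≈ 592 N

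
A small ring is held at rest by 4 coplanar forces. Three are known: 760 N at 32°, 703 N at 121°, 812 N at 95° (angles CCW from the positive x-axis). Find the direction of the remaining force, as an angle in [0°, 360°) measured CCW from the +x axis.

Sum the known components: ΣF_x = 211.7 N, ΣF_y = 1814 N.
For equilibrium the remaining force must supply (−ΣF_x, −ΣF_y) = (-211.7, -1814) N.
Magnitude = √((-211.7)² + (-1814)²) = 1827 N; direction = atan2(-1814, -211.7) = 263.3°.

θ ≈ 263°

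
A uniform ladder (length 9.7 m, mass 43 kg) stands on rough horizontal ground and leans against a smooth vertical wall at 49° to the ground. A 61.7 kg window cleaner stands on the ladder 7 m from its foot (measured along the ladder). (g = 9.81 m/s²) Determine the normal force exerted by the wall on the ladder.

Torques about the foot: N_wall · 9.7 sin 49° = 43×9.81×4.85 cos 49° + 61.7×9.81×7 cos 49° → N_wall = 563.05 N.

N_wall ≈ 563 N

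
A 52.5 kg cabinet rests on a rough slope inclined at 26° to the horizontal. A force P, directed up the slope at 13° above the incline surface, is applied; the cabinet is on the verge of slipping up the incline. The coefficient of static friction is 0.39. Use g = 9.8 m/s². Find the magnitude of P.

On the verge of sliding up the incline, friction equals μN and acts down the slope.
Perpendicular: N + P sin 13° = W cos 26° = 462.4 N.
Along incline: P cos 13° = W sin 26° + μN  with W sin 26° = 225.5 N.
Solving the pair for P and N: P = 382.2 N, N = 376.5 N (and f = μN = 146.8 N).

P ≈ 382 N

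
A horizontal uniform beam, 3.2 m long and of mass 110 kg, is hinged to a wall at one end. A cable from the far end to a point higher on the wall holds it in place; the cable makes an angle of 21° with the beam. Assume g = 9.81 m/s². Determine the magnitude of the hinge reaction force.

|H| ≈ 1510 N

Take torques about the hinge: T sin 21° · 3.2 = 110×9.81×1.6 = 1726.6 N·m.
So T = 1726.6 / (0.3584 × 3.2) = 1505.6 N.
ΣF_x = 0: H_x = T cos 21° = 1405.6 N.
ΣF_y = 0: H_y = (110×9.81) − T sin 21° = 1079.1 − 539.55 = 539.55 N.
|H| = √(H_x² + H_y²) = √((1405.6)² + (539.55)²) = 1505.6 N.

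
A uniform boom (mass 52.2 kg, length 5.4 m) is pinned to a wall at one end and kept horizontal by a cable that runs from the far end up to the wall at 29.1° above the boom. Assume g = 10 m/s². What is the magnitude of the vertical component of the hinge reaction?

|H_y| ≈ 261 N

Take torques about the hinge: T sin 29.1° · 5.4 = 52.2×10×2.7 = 1409.4 N·m.
So T = 1409.4 / (0.4863 × 5.4) = 536.67 N.
ΣF_y = 0: H_y = (52.2×10) − T sin 29.1° = 522 − 261 = 261 N.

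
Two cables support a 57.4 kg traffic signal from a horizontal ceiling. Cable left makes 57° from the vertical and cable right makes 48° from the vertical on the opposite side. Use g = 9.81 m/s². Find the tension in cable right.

T_right ≈ 489 N

Angles from the horizontal: cable left is 90° − 57° = 33°, cable right is 90° − 48° = 42°.
Weight W = 57.4 × 9.81 = 563.1 N acts straight down.
Horizontal: T_left cos 33° = T_right cos 42°  →  T_left = 0.8861 T_right.
Vertical: T_left sin 33° + T_right sin 42° = 563.1.
Substituting the horizontal relation into the vertical equation gives 1.152 T_right = 563.1, so T_right = 488.9 N.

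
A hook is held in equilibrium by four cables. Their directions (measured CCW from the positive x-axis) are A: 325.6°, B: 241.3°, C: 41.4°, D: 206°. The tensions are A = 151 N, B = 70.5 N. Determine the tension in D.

T_D ≈ 642 N

Resolve: ΣF_x = 151 cos 325.6° + 70.5 cos 241.3° + T_C cos 41.4° + T_D cos 206° = 0.
        ΣF_y = 151 sin 325.6° + 70.5 sin 241.3° + T_C sin 41.4° + T_D sin 206° = 0.
The known terms sum to (90.74, -147.1) N, so 0.7501 T_C − 0.8988 T_D = -90.74 and 0.6613 T_C − 0.4384 T_D = 147.1.
Solving simultaneously: T_C = 647.8 N, T_D = 641.6 N.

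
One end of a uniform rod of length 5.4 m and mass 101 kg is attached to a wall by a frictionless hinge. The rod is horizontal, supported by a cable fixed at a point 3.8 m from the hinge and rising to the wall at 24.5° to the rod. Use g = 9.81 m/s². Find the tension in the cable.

Take torques about the hinge: T sin 24.5° · 3.8 = 101×9.81×2.7 = 2675.2 N·m.
So T = 2675.2 / (0.4147 × 3.8) = 1697.6 N.

T ≈ 1700 N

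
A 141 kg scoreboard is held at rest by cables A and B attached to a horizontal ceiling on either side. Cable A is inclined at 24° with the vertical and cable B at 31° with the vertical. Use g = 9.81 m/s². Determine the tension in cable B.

Angles from the horizontal: cable A is 90° − 24° = 66°, cable B is 90° − 31° = 59°.
Weight W = 141 × 9.81 = 1383 N acts straight down.
Horizontal: T_A cos 66° = T_B cos 59°  →  T_A = 1.266 T_B.
Vertical: T_A sin 66° + T_B sin 59° = 1383.
Substituting the horizontal relation into the vertical equation gives 2.014 T_B = 1383, so T_B = 686.8 N.

T_B ≈ 687 N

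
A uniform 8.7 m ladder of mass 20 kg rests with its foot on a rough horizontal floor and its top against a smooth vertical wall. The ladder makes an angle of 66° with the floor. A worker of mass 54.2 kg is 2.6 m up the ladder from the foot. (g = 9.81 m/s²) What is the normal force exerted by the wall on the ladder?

N_wall ≈ 114 N

Torques about the foot: N_wall · 8.7 sin 66° = 20×9.81×4.35 cos 66° + 54.2×9.81×2.6 cos 66° → N_wall = 114.42 N.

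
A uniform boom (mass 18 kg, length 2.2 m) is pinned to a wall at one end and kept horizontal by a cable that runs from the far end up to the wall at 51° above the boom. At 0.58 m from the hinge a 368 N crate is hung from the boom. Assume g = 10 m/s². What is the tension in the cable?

Take torques about the hinge: T sin 51° · 2.2 = 18×10×1.1 + 368×0.58 = 411.44 N·m.
So T = 411.44 / (0.7771 × 2.2) = 240.65 N.

T ≈ 241 N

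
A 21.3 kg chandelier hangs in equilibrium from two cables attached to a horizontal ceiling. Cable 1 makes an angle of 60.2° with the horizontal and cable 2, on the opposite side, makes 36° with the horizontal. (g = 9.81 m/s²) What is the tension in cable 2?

Weight W = 21.3 × 9.81 = 209 N acts straight down.
Horizontal: T_1 cos 60.2° = T_2 cos 36°  →  T_1 = 1.628 T_2.
Vertical: T_1 sin 60.2° + T_2 sin 36° = 209.
Substituting the horizontal relation into the vertical equation gives 2 T_2 = 209, so T_2 = 104.5 N.

T_2 ≈ 104 N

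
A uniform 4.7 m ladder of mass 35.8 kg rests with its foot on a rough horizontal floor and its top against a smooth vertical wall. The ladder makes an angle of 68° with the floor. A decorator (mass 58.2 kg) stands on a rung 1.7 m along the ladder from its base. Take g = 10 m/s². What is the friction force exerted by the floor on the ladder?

Torques about the foot: N_wall · 4.7 sin 68° = 35.8×10×2.35 cos 68° + 58.2×10×1.7 cos 68° → N_wall = 157.37 N.
ΣF_x = 0: f_floor = N_wall = 157.37 N.

f ≈ 157 N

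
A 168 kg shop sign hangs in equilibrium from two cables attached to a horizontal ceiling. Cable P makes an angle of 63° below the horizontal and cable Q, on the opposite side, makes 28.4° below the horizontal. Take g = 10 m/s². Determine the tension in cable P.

Weight W = 168 × 10 = 1680 N acts straight down.
Horizontal: T_P cos 63° = T_Q cos 28.4°  →  T_Q = 0.5161 T_P.
Vertical: T_P sin 63° + T_Q sin 28.4° = 1680.
Substituting the horizontal relation into the vertical equation gives 1.136 T_P = 1680, so T_P = 1478 N.

T_P ≈ 1480 N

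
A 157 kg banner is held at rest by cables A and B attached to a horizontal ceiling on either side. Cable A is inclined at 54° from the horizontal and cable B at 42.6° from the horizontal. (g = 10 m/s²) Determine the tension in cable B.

T_B ≈ 929 N

Weight W = 157 × 10 = 1570 N acts straight down.
Horizontal: T_A cos 54° = T_B cos 42.6°  →  T_A = 1.252 T_B.
Vertical: T_A sin 54° + T_B sin 42.6° = 1570.
Substituting the horizontal relation into the vertical equation gives 1.69 T_B = 1570, so T_B = 929 N.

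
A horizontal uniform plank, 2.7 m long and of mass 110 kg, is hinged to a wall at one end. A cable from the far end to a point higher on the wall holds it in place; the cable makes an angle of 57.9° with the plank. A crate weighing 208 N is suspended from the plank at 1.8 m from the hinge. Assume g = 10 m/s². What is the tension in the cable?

Take torques about the hinge: T sin 57.9° · 2.7 = 110×10×1.35 + 208×1.8 = 1859.4 N·m.
So T = 1859.4 / (0.8471 × 2.7) = 812.95 N.

T ≈ 813 N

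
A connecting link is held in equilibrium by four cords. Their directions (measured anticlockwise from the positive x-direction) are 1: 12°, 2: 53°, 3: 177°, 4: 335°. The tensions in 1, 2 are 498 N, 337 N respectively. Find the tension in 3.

T_3 ≈ 1680 N

Resolve: ΣF_x = 498 cos 12° + 337 cos 53° + T_3 cos 177° + T_4 cos 335° = 0.
        ΣF_y = 498 sin 12° + 337 sin 53° + T_3 sin 177° + T_4 sin 335° = 0.
The known terms sum to (689.9, 372.7) N, so -0.9986 T_3 + 0.9063 T_4 = -689.9 and 0.0523 T_3 − 0.4226 T_4 = -372.7.
Solving simultaneously: T_3 = 1680 N, T_4 = 1090 N.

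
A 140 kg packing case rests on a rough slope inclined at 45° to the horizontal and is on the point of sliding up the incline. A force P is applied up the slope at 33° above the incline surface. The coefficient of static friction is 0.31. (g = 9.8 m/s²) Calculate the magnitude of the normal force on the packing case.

On the verge of sliding up the incline, friction equals μN and acts down the slope.
Perpendicular: N + P sin 33° = W cos 45° = 970.2 N.
Along incline: P cos 33° = W sin 45° + μN  with W sin 45° = 970.2 N.
Solving the pair for P and N: P = 1261 N, N = 283.1 N (and f = μN = 87.77 N).

N ≈ 283 N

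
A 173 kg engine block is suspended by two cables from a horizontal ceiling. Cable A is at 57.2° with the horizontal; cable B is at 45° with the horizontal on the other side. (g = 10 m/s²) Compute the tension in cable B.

Weight W = 173 × 10 = 1730 N acts straight down.
Horizontal: T_A cos 57.2° = T_B cos 45°  →  T_A = 1.305 T_B.
Vertical: T_A sin 57.2° + T_B sin 45° = 1730.
Substituting the horizontal relation into the vertical equation gives 1.804 T_B = 1730, so T_B = 958.8 N.

T_B ≈ 959 N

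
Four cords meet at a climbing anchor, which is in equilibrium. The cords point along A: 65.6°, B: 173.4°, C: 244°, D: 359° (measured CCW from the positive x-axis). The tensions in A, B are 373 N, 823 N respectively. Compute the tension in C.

Resolve: ΣF_x = 373 cos 65.6° + 823 cos 173.4° + T_C cos 244° + T_D cos 359° = 0.
        ΣF_y = 373 sin 65.6° + 823 sin 173.4° + T_C sin 244° + T_D sin 359° = 0.
The known terms sum to (-663.5, 434.3) N, so -0.4384 T_C + 0.9998 T_D = 663.5 and -0.8988 T_C − 0.0175 T_D = -434.3.
Solving simultaneously: T_C = 466.3 N, T_D = 868 N.

T_C ≈ 466 N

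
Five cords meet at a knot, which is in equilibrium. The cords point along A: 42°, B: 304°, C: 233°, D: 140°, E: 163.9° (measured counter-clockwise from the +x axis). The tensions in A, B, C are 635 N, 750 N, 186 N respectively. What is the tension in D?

Resolve: ΣF_x = 635 cos 42° + 750 cos 304° + 186 cos 233° + T_D cos 140° + T_E cos 163.9° = 0.
        ΣF_y = 635 sin 42° + 750 sin 304° + 186 sin 233° + T_D sin 140° + T_E sin 163.9° = 0.
The known terms sum to (779.4, -345.4) N, so -0.7660 T_D − 0.9608 T_E = -779.4 and 0.6428 T_D + 0.2773 T_E = 345.4.
Solving simultaneously: T_D = 285.7 N, T_E = 583.4 N.

T_D ≈ 286 N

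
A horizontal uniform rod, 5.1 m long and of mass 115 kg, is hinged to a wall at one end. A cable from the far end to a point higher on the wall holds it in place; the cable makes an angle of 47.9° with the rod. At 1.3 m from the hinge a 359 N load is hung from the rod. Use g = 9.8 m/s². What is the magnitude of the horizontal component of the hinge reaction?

H_x ≈ 592 N

Take torques about the hinge: T sin 47.9° · 5.1 = 115×9.8×2.55 + 359×1.3 = 3340.5 N·m.
So T = 3340.5 / (0.7420 × 5.1) = 882.79 N.
ΣF_x = 0: H_x = T cos 47.9° = 591.85 N.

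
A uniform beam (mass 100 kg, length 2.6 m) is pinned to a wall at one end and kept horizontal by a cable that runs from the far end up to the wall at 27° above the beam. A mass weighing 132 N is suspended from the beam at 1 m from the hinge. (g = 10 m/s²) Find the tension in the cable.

Take torques about the hinge: T sin 27° · 2.6 = 100×10×1.3 + 132×1 = 1432 N·m.
So T = 1432 / (0.4540 × 2.6) = 1213.2 N.

T ≈ 1210 N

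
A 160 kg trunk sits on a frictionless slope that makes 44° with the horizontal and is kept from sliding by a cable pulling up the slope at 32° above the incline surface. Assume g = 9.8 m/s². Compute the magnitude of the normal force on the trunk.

Take axes along and perpendicular to the incline. Weight components: W sin 44° = 1089 N down-slope, W cos 44° = 1128 N into the surface.
Along incline: T cos 32° = W sin 44° → T = 1284 N.
Perpendicular: N = W cos 44° − T sin 32° = 447.3 N.

N ≈ 447 N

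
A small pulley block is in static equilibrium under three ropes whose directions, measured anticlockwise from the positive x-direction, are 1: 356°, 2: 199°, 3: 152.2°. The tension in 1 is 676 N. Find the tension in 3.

Resolve: ΣF_x = 676 cos 356° + T_2 cos 199° + T_3 cos 152.2° = 0.
        ΣF_y = 676 sin 356° + T_2 sin 199° + T_3 sin 152.2° = 0.
The known terms sum to (674.4, -47.16) N, so -0.9455 T_2 − 0.8846 T_3 = -674.4 and -0.3256 T_2 + 0.4664 T_3 = 47.16.
Solving simultaneously: T_2 = 374.2 N, T_3 = 362.3 N.

T_3 ≈ 362 N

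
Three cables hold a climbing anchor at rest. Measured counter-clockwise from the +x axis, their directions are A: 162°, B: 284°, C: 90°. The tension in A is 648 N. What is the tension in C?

T_C ≈ 2270 N

Resolve: ΣF_x = 648 cos 162° + T_B cos 284° + T_C cos 90° = 0.
        ΣF_y = 648 sin 162° + T_B sin 284° + T_C sin 90° = 0.
The known terms sum to (-616.3, 200.2) N, so 0.2419 T_B + 0.0000 T_C = 616.3 and -0.9703 T_B + 1.0000 T_C = -200.2.
Solving simultaneously: T_B = 2547 N, T_C = 2272 N.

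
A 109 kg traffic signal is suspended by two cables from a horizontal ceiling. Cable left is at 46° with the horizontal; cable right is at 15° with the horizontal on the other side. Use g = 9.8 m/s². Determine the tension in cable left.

T_left ≈ 1180 N

Weight W = 109 × 9.8 = 1068 N acts straight down.
Horizontal: T_left cos 46° = T_right cos 15°  →  T_right = 0.7192 T_left.
Vertical: T_left sin 46° + T_right sin 15° = 1068.
Substituting the horizontal relation into the vertical equation gives 0.9055 T_left = 1068, so T_left = 1180 N.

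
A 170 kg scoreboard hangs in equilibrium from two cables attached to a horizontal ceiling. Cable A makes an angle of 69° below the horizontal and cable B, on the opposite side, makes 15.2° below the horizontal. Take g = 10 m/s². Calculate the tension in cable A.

T_A ≈ 1650 N

Weight W = 170 × 10 = 1700 N acts straight down.
Horizontal: T_A cos 69° = T_B cos 15.2°  →  T_B = 0.3714 T_A.
Vertical: T_A sin 69° + T_B sin 15.2° = 1700.
Substituting the horizontal relation into the vertical equation gives 1.031 T_A = 1700, so T_A = 1649 N.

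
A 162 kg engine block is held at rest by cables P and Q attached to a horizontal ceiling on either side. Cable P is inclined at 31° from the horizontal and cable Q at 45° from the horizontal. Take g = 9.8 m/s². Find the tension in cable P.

Weight W = 162 × 9.8 = 1588 N acts straight down.
Horizontal: T_P cos 31° = T_Q cos 45°  →  T_Q = 1.212 T_P.
Vertical: T_P sin 31° + T_Q sin 45° = 1588.
Substituting the horizontal relation into the vertical equation gives 1.372 T_P = 1588, so T_P = 1157 N.

T_P ≈ 1160 N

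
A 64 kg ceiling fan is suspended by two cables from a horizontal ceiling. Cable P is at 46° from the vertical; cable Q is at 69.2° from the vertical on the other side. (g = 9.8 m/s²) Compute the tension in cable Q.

T_Q ≈ 499 N

Angles from the horizontal: cable P is 90° − 46° = 44°, cable Q is 90° − 69.2° = 20.8°.
Weight W = 64 × 9.8 = 627.2 N acts straight down.
Horizontal: T_P cos 44° = T_Q cos 20.8°  →  T_P = 1.3 T_Q.
Vertical: T_P sin 44° + T_Q sin 20.8° = 627.2.
Substituting the horizontal relation into the vertical equation gives 1.258 T_Q = 627.2, so T_Q = 498.6 N.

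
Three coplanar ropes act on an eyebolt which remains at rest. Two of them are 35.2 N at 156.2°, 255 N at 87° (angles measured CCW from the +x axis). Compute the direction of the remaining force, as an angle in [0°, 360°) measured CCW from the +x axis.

Sum the known components: ΣF_x = -18.86 N, ΣF_y = 268.9 N.
For equilibrium the remaining force must supply (−ΣF_x, −ΣF_y) = (18.86, -268.9) N.
Magnitude = √((18.86)² + (-268.9)²) = 269.5 N; direction = atan2(-268.9, 18.86) = 274.0°.

θ ≈ 274°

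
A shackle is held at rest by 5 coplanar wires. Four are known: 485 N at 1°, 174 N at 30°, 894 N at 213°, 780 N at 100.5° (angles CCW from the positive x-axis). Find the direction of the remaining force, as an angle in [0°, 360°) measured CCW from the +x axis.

Sum the known components: ΣF_x = -256.3 N, ΣF_y = 375.5 N.
For equilibrium the remaining force must supply (−ΣF_x, −ΣF_y) = (256.3, -375.5) N.
Magnitude = √((256.3)² + (-375.5)²) = 454.6 N; direction = atan2(-375.5, 256.3) = 304.3°.

θ ≈ 304°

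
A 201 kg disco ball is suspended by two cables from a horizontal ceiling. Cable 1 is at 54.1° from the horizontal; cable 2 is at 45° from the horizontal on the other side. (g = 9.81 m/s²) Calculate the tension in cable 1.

Weight W = 201 × 9.81 = 1972 N acts straight down.
Horizontal: T_1 cos 54.1° = T_2 cos 45°  →  T_2 = 0.8293 T_1.
Vertical: T_1 sin 54.1° + T_2 sin 45° = 1972.
Substituting the horizontal relation into the vertical equation gives 1.396 T_1 = 1972, so T_1 = 1412 N.

T_1 ≈ 1410 N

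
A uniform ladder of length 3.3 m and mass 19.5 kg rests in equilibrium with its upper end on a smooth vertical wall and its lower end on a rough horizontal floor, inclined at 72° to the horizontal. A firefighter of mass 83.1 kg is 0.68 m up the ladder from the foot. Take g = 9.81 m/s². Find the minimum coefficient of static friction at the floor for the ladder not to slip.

μ_min ≈ 0.0851

ΣF_y = 0: N_floor = 19.5×9.81 + 83.1×9.81 = 1006.5 N.
Torques about the foot: N_wall · 3.3 sin 72° = 19.5×9.81×1.65 cos 72° + 83.1×9.81×0.68 cos 72° → N_wall = 85.659 N.
ΣF_x = 0: f_floor = N_wall = 85.659 N.
μ_min = f_floor / N_floor = 85.659 / 1006.5 = 0.08511.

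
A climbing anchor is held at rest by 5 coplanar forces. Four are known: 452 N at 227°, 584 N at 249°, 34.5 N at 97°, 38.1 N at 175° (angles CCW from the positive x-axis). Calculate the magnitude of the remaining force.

F ≈ 1010 N

Sum the known components: ΣF_x = -559.7 N, ΣF_y = -838.2 N.
For equilibrium the remaining force must supply (−ΣF_x, −ΣF_y) = (559.7, 838.2) N.
Magnitude = √((559.7)² + (838.2)²) = 1008 N; direction = atan2(838.2, 559.7) = 56.3°.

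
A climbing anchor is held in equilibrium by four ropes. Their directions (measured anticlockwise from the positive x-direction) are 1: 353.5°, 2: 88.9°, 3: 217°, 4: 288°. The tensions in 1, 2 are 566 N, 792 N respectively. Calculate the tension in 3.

T_3 ≈ 819 N

Resolve: ΣF_x = 566 cos 353.5° + 792 cos 88.9° + T_3 cos 217° + T_4 cos 288° = 0.
        ΣF_y = 566 sin 353.5° + 792 sin 88.9° + T_3 sin 217° + T_4 sin 288° = 0.
The known terms sum to (577.6, 727.8) N, so -0.7986 T_3 + 0.3090 T_4 = -577.6 and -0.6018 T_3 − 0.9511 T_4 = -727.8.
Solving simultaneously: T_3 = 818.8 N, T_4 = 247.1 N.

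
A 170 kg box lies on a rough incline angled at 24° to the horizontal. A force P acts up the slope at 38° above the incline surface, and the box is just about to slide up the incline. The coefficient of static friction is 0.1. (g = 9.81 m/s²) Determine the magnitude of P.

On the verge of sliding up the incline, friction equals μN and acts down the slope.
Perpendicular: N + P sin 38° = W cos 24° = 1524 N.
Along incline: P cos 38° = W sin 24° + μN  with W sin 24° = 678.3 N.
Solving the pair for P and N: P = 977.7 N, N = 921.6 N (and f = μN = 92.16 N).

P ≈ 978 N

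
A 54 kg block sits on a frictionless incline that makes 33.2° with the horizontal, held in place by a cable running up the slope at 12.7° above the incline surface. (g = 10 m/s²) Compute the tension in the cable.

T ≈ 303 N

Take axes along and perpendicular to the incline. Weight components: W sin 33.2° = 295.7 N down-slope, W cos 33.2° = 451.9 N into the surface.
Along incline: T cos 12.7° = W sin 33.2° → T = 303.1 N.
Perpendicular: N = W cos 33.2° − T sin 12.7° = 385.2 N.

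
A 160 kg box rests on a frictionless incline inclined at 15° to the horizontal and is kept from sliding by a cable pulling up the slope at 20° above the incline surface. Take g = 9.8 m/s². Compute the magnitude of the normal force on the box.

N ≈ 1370 N

Take axes along and perpendicular to the incline. Weight components: W sin 15° = 405.8 N down-slope, W cos 15° = 1515 N into the surface.
Along incline: T cos 20° = W sin 15° → T = 431.9 N.
Perpendicular: N = W cos 15° − T sin 20° = 1367 N.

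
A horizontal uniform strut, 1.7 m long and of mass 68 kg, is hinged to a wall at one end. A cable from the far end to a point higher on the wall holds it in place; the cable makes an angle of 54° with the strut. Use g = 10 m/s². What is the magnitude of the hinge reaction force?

Take torques about the hinge: T sin 54° · 1.7 = 68×10×0.85 = 578 N·m.
So T = 578 / (0.8090 × 1.7) = 420.26 N.
ΣF_x = 0: H_x = T cos 54° = 247.02 N.
ΣF_y = 0: H_y = (68×10) − T sin 54° = 680 − 340 = 340 N.
|H| = √(H_x² + H_y²) = √((247.02)² + (340)²) = 420.26 N.

|H| ≈ 420 N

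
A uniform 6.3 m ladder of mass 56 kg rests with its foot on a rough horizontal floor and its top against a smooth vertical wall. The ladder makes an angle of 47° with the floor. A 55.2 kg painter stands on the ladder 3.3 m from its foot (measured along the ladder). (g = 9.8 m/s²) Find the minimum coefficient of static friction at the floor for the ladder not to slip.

ΣF_y = 0: N_floor = 56×9.8 + 55.2×9.8 = 1089.8 N.
Torques about the foot: N_wall · 6.3 sin 47° = 56×9.8×3.15 cos 47° + 55.2×9.8×3.3 cos 47° → N_wall = 520.12 N.
ΣF_x = 0: f_floor = N_wall = 520.12 N.
μ_min = f_floor / N_floor = 520.12 / 1089.8 = 0.4773.

μ_min ≈ 0.477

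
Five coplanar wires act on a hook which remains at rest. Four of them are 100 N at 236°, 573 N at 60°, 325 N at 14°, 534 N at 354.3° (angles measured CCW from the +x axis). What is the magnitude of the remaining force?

F ≈ 1160 N

Sum the known components: ΣF_x = 1077 N, ΣF_y = 438.9 N.
For equilibrium the remaining force must supply (−ΣF_x, −ΣF_y) = (-1077, -438.9) N.
Magnitude = √((-1077)² + (-438.9)²) = 1163 N; direction = atan2(-438.9, -1077) = 202.2°.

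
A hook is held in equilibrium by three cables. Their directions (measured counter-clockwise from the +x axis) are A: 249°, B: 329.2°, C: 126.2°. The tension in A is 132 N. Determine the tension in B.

T_B ≈ 284 N

Resolve: ΣF_x = 132 cos 249° + T_B cos 329.2° + T_C cos 126.2° = 0.
        ΣF_y = 132 sin 249° + T_B sin 329.2° + T_C sin 126.2° = 0.
The known terms sum to (-47.3, -123.2) N, so 0.8590 T_B − 0.5906 T_C = 47.3 and -0.5120 T_B + 0.8070 T_C = 123.2.
Solving simultaneously: T_B = 284 N, T_C = 332.9 N.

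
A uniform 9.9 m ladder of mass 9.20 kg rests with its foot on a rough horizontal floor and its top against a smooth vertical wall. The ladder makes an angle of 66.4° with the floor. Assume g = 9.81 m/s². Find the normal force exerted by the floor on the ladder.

N_floor ≈ 90.3 N

ΣF_y = 0: N_floor = 9.20×9.81 = 90.252 N.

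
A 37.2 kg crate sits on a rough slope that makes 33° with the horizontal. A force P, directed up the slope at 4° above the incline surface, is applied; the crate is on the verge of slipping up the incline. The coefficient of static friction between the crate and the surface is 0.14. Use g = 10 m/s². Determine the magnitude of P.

On the verge of sliding up the incline, friction equals μN and acts down the slope.
Perpendicular: N + P sin 4° = W cos 33° = 312 N.
Along incline: P cos 4° = W sin 33° + μN  with W sin 33° = 202.6 N.
Solving the pair for P and N: P = 244.5 N, N = 294.9 N (and f = μN = 41.29 N).

P ≈ 244 N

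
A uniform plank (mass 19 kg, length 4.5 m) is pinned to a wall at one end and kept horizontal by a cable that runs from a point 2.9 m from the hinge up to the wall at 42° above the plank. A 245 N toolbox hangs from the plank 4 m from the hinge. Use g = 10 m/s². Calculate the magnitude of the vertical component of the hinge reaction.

|H_y| ≈ 50.3 N

Take torques about the hinge: T sin 42° · 2.9 = 19×10×2.25 + 245×4 = 1407.5 N·m.
So T = 1407.5 / (0.6691 × 2.9) = 725.34 N.
ΣF_y = 0: H_y = (19×10 + 245) − T sin 42° = 435 − 485.34 = -50.345 N.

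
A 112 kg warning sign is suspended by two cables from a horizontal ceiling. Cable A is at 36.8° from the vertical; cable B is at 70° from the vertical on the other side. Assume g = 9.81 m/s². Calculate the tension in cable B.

T_B ≈ 688 N

Angles from the horizontal: cable A is 90° − 36.8° = 53.2°, cable B is 90° − 70° = 20°.
Weight W = 112 × 9.81 = 1099 N acts straight down.
Horizontal: T_A cos 53.2° = T_B cos 20°  →  T_A = 1.569 T_B.
Vertical: T_A sin 53.2° + T_B sin 20° = 1099.
Substituting the horizontal relation into the vertical equation gives 1.598 T_B = 1099, so T_B = 687.5 N.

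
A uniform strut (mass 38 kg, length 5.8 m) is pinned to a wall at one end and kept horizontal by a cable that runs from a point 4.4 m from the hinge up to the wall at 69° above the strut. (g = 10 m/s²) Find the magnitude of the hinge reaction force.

Take torques about the hinge: T sin 69° · 4.4 = 38×10×2.9 = 1102 N·m.
So T = 1102 / (0.9336 × 4.4) = 268.27 N.
ΣF_x = 0: H_x = T cos 69° = 96.14 N.
ΣF_y = 0: H_y = (38×10) − T sin 69° = 380 − 250.45 = 129.55 N.
|H| = √(H_x² + H_y²) = √((96.14)² + (129.55)²) = 161.32 N.

|H| ≈ 161 N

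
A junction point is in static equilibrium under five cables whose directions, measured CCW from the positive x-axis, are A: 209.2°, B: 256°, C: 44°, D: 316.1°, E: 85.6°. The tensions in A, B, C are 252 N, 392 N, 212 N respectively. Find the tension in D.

T_D ≈ 174 N

Resolve: ΣF_x = 252 cos 209.2° + 392 cos 256° + 212 cos 44° + T_D cos 316.1° + T_E cos 85.6° = 0.
        ΣF_y = 252 sin 209.2° + 392 sin 256° + 212 sin 44° + T_D sin 316.1° + T_E sin 85.6° = 0.
The known terms sum to (-162.3, -356) N, so 0.7206 T_D + 0.0767 T_E = 162.3 and -0.6934 T_D + 0.9971 T_E = 356.
Solving simultaneously: T_D = 174.3 N, T_E = 478.3 N.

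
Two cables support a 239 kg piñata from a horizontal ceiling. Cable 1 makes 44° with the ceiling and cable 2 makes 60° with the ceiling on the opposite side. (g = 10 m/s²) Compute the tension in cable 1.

T_1 ≈ 1230 N

Weight W = 239 × 10 = 2390 N acts straight down.
Horizontal: T_1 cos 44° = T_2 cos 60°  →  T_2 = 1.439 T_1.
Vertical: T_1 sin 44° + T_2 sin 60° = 2390.
Substituting the horizontal relation into the vertical equation gives 1.941 T_1 = 2390, so T_1 = 1232 N.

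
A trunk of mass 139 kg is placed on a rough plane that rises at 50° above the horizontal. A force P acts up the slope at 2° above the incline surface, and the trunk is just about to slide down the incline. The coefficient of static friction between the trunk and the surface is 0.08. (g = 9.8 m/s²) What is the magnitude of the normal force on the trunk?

On the verge of sliding down the incline, friction equals μN and acts up the slope.
Perpendicular: N + P sin 2° = W cos 50° = 875.6 N.
Along incline: P cos 2° + μN = W sin 50° with W sin 50° = 1044 N.
Solving the pair for P and N: P = 976.8 N, N = 841.5 N (and f = μN = 67.32 N).

N ≈ 842 N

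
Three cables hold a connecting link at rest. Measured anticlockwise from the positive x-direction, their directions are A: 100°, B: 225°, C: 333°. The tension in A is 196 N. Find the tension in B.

Resolve: ΣF_x = 196 cos 100° + T_B cos 225° + T_C cos 333° = 0.
        ΣF_y = 196 sin 100° + T_B sin 225° + T_C sin 333° = 0.
The known terms sum to (-34.04, 193) N, so -0.7071 T_B + 0.8910 T_C = 34.04 and -0.7071 T_B − 0.4540 T_C = -193.
Solving simultaneously: T_B = 164.6 N, T_C = 168.8 N.

T_B ≈ 165 N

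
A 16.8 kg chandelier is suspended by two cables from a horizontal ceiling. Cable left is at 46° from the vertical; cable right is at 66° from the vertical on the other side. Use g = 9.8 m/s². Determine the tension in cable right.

Angles from the horizontal: cable left is 90° − 46° = 44°, cable right is 90° − 66° = 24°.
Weight W = 16.8 × 9.8 = 164.6 N acts straight down.
Horizontal: T_left cos 44° = T_right cos 24°  →  T_left = 1.27 T_right.
Vertical: T_left sin 44° + T_right sin 24° = 164.6.
Substituting the horizontal relation into the vertical equation gives 1.289 T_right = 164.6, so T_right = 127.7 N.

T_right ≈ 128 N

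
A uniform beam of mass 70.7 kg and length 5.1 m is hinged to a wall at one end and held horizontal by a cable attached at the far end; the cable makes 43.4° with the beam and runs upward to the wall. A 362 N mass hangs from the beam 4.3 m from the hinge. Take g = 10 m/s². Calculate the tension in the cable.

Take torques about the hinge: T sin 43.4° · 5.1 = 70.7×10×2.55 + 362×4.3 = 3359.4 N·m.
So T = 3359.4 / (0.6871 × 5.1) = 958.71 N.

T ≈ 959 N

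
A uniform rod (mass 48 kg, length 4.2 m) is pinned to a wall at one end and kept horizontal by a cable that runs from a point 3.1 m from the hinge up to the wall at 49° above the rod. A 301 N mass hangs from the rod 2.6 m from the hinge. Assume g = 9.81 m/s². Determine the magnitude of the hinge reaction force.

|H| ≈ 536 N

Take torques about the hinge: T sin 49° · 3.1 = 48×9.81×2.1 + 301×2.6 = 1771.4 N·m.
So T = 1771.4 / (0.7547 × 3.1) = 757.16 N.
ΣF_x = 0: H_x = T cos 49° = 496.74 N.
ΣF_y = 0: H_y = (48×9.81 + 301) − T sin 49° = 771.88 − 571.43 = 200.45 N.
|H| = √(H_x² + H_y²) = √((496.74)² + (200.45)²) = 535.66 N.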